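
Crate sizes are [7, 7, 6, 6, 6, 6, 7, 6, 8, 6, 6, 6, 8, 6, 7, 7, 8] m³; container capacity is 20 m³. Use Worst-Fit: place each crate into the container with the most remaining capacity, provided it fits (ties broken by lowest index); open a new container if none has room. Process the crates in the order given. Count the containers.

7 m³ → container 1 (remaining 13 m³)
7 m³ → container 1 (remaining 6 m³)
6 m³ → container 1 (remaining 0 m³)
6 m³ → container 2 (remaining 14 m³)
6 m³ → container 2 (remaining 8 m³)
6 m³ → container 2 (remaining 2 m³)
7 m³ → container 3 (remaining 13 m³)
6 m³ → container 3 (remaining 7 m³)
8 m³ → container 4 (remaining 12 m³)
6 m³ → container 4 (remaining 6 m³)
6 m³ → container 3 (remaining 1 m³)
6 m³ → container 4 (remaining 0 m³)
8 m³ → container 5 (remaining 12 m³)
6 m³ → container 5 (remaining 6 m³)
7 m³ → container 6 (remaining 13 m³)
7 m³ → container 6 (remaining 6 m³)
8 m³ → container 7 (remaining 12 m³)
Final containers: [7,7,6] [6,6,6] [7,6,6] [8,6,6] [8,6] [7,7] [8].

7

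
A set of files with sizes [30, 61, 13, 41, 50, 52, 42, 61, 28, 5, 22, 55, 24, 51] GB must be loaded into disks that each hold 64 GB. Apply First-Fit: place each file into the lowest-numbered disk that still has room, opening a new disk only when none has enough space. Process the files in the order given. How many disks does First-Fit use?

Put 30 GB in disk 1; 34 GB remain.
Put 61 GB in disk 2; 3 GB remain.
Put 13 GB in disk 1; 21 GB remain.
Put 41 GB in disk 3; 23 GB remain.
Put 50 GB in disk 4; 14 GB remain.
Put 52 GB in disk 5; 12 GB remain.
Put 42 GB in disk 6; 22 GB remain.
Put 61 GB in disk 7; 3 GB remain.
Put 28 GB in disk 8; 36 GB remain.
Put 5 GB in disk 1; 16 GB remain.
Put 22 GB in disk 3; 1 GB remain.
Put 55 GB in disk 9; 9 GB remain.
Put 24 GB in disk 8; 12 GB remain.
Put 51 GB in disk 10; 13 GB remain.

10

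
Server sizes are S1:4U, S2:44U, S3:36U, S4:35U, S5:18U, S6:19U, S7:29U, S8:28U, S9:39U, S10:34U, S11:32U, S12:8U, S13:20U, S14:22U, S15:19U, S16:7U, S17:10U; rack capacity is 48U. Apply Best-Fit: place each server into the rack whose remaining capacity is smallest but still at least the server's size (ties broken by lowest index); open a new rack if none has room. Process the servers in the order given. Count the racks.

10 racks

Put S1 (4U) in rack 1; 44U remain.
Put S2 (44U) in rack 1; 0U remain.
Put S3 (36U) in rack 2; 12U remain.
Put S4 (35U) in rack 3; 13U remain.
Put S5 (18U) in rack 4; 30U remain.
Put S6 (19U) in rack 4; 11U remain.
Put S7 (29U) in rack 5; 19U remain.
Put S8 (28U) in rack 6; 20U remain.
Put S9 (39U) in rack 7; 9U remain.
Put S10 (34U) in rack 8; 14U remain.
Put S11 (32U) in rack 9; 16U remain.
Put S12 (8U) in rack 7; 1U remain.
Put S13 (20U) in rack 6; 0U remain.
Put S14 (22U) in rack 10; 26U remain.
Put S15 (19U) in rack 5; 0U remain.
Put S16 (7U) in rack 4; 4U remain.
Put S17 (10U) in rack 2; 2U remain.
Final racks: [4,44] [36,10] [35] [18,19,7] [29,19] [28,20] [39,8] [34] [32] [22].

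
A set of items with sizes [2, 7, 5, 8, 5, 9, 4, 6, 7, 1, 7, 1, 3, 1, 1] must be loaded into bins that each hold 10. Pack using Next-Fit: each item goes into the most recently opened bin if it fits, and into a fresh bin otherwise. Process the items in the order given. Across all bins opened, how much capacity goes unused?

23

Put 2 in bin 1; 8 remain.
Put 7 in bin 1; 1 remain.
Put 5 in bin 2; 5 remain.
Put 8 in bin 3; 2 remain.
Put 5 in bin 4; 5 remain.
Put 9 in bin 5; 1 remain.
Put 4 in bin 6; 6 remain.
Put 6 in bin 6; 0 remain.
Put 7 in bin 7; 3 remain.
Put 1 in bin 7; 2 remain.
Put 7 in bin 8; 3 remain.
Put 1 in bin 8; 2 remain.
Put 3 in bin 9; 7 remain.
Put 1 in bin 9; 6 remain.
Put 1 in bin 9; 5 remain.
9 bins × 10 = 90; used 67; unused 23.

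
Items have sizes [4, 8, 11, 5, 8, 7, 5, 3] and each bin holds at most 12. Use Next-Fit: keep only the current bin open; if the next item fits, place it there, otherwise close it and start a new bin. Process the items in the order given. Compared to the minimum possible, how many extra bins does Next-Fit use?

Next-Fit: [4,8] [11] [5] [8] [7,5] [3] → 6 bins.
Total size 51; any packing needs at least ⌈51/12⌉ = 5 bins.
An optimal packing achieves that bound: [11] [8,4] [8,3] [7,5] [5] → 5 bins.
Excess: 6 − 5 = 1.

1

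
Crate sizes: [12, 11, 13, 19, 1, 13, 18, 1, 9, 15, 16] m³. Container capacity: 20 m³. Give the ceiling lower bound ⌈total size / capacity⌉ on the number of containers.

Total size = 12 + 11 + 13 + 19 + 1 + 13 + 18 + 1 + 9 + 15 + 16 = 128 m³.
⌈128 / 20⌉ = 7.

7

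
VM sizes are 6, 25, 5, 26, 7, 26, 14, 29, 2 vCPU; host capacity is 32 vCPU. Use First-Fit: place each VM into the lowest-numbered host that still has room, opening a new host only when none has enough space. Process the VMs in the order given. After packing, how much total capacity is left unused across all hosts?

20

6 vCPU → host 1 (remaining 26 vCPU)
25 vCPU → host 1 (remaining 1 vCPU)
5 vCPU → host 2 (remaining 27 vCPU)
26 vCPU → host 2 (remaining 1 vCPU)
7 vCPU → host 3 (remaining 25 vCPU)
26 vCPU → host 4 (remaining 6 vCPU)
14 vCPU → host 3 (remaining 11 vCPU)
29 vCPU → host 5 (remaining 3 vCPU)
2 vCPU → host 3 (remaining 9 vCPU)
5 hosts × 32 vCPU = 160 vCPU; used 140 vCPU; unused 20 vCPU.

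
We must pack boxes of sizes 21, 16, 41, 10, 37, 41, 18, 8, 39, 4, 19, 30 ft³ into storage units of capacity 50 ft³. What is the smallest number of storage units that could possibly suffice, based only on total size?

Total size = 21 + 16 + 41 + 10 + 37 + 41 + 18 + 8 + 39 + 4 + 19 + 30 = 284 ft³.
⌈284 / 50⌉ = 6.

6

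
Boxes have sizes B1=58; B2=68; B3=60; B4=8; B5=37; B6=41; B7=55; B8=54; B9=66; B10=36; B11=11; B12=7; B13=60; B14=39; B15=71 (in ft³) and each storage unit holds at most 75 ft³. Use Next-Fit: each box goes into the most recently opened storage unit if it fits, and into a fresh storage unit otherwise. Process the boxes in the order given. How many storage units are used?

12 storage units

Put B1 (58 ft³) in storage unit 1; 17 ft³ remain.
Put B2 (68 ft³) in storage unit 2; 7 ft³ remain.
Put B3 (60 ft³) in storage unit 3; 15 ft³ remain.
Put B4 (8 ft³) in storage unit 3; 7 ft³ remain.
Put B5 (37 ft³) in storage unit 4; 38 ft³ remain.
Put B6 (41 ft³) in storage unit 5; 34 ft³ remain.
Put B7 (55 ft³) in storage unit 6; 20 ft³ remain.
Put B8 (54 ft³) in storage unit 7; 21 ft³ remain.
Put B9 (66 ft³) in storage unit 8; 9 ft³ remain.
Put B10 (36 ft³) in storage unit 9; 39 ft³ remain.
Put B11 (11 ft³) in storage unit 9; 28 ft³ remain.
Put B12 (7 ft³) in storage unit 9; 21 ft³ remain.
Put B13 (60 ft³) in storage unit 10; 15 ft³ remain.
Put B14 (39 ft³) in storage unit 11; 36 ft³ remain.
Put B15 (71 ft³) in storage unit 12; 4 ft³ remain.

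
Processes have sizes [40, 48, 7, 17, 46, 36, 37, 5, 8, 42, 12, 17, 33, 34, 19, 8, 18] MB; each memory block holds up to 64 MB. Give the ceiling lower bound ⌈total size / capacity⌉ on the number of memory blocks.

7

Total size = 40 + 48 + 7 + 17 + 46 + 36 + 37 + 5 + 8 + 42 + 12 + 17 + 33 + 34 + 19 + 8 + 18 = 427 MB.
⌈427 / 64⌉ = 7.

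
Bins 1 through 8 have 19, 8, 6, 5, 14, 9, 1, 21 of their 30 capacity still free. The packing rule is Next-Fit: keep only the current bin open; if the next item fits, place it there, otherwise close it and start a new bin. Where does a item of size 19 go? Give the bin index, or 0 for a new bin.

Next-Fit only looks at bin 8, which has 21 free.
19 fits there.

8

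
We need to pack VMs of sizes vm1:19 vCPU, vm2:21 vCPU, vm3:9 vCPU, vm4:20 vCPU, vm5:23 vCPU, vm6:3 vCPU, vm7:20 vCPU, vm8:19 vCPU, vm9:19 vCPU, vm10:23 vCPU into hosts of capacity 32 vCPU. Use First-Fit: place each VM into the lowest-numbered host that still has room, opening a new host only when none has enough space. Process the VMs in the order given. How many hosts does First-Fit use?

vm1 (19 vCPU) → host 1 (remaining 13 vCPU)
vm2 (21 vCPU) → host 2 (remaining 11 vCPU)
vm3 (9 vCPU) → host 1 (remaining 4 vCPU)
vm4 (20 vCPU) → host 3 (remaining 12 vCPU)
vm5 (23 vCPU) → host 4 (remaining 9 vCPU)
vm6 (3 vCPU) → host 1 (remaining 1 vCPU)
vm7 (20 vCPU) → host 5 (remaining 12 vCPU)
vm8 (19 vCPU) → host 6 (remaining 13 vCPU)
vm9 (19 vCPU) → host 7 (remaining 13 vCPU)
vm10 (23 vCPU) → host 8 (remaining 9 vCPU)

8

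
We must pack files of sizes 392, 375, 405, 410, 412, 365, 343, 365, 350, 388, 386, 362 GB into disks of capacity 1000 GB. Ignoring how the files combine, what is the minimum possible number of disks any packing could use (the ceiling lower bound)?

5 disks

Total size = 392 + 375 + 405 + 410 + 412 + 365 + 343 + 365 + 350 + 388 + 386 + 362 = 4553 GB.
⌈4553 / 1000⌉ = 5.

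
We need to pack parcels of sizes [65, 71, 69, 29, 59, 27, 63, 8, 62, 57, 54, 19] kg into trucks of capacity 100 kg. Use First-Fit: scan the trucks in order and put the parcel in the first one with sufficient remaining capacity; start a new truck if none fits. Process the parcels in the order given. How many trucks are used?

truck 1: place 65 kg, 35 kg left
truck 2: place 71 kg, 29 kg left
truck 3: place 69 kg, 31 kg left
truck 1: place 29 kg, 6 kg left
truck 4: place 59 kg, 41 kg left
truck 2: place 27 kg, 2 kg left
truck 5: place 63 kg, 37 kg left
truck 3: place 8 kg, 23 kg left
truck 6: place 62 kg, 38 kg left
truck 7: place 57 kg, 43 kg left
truck 8: place 54 kg, 46 kg left
truck 3: place 19 kg, 4 kg left

8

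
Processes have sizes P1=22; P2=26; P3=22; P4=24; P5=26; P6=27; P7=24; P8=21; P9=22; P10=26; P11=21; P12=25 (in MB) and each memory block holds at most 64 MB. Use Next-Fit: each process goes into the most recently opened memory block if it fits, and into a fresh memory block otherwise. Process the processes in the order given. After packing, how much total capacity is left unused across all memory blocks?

98

P1 (22 MB) → memory block 1 (remaining 42 MB)
P2 (26 MB) → memory block 1 (remaining 16 MB)
P3 (22 MB) → memory block 2 (remaining 42 MB)
P4 (24 MB) → memory block 2 (remaining 18 MB)
P5 (26 MB) → memory block 3 (remaining 38 MB)
P6 (27 MB) → memory block 3 (remaining 11 MB)
P7 (24 MB) → memory block 4 (remaining 40 MB)
P8 (21 MB) → memory block 4 (remaining 19 MB)
P9 (22 MB) → memory block 5 (remaining 42 MB)
P10 (26 MB) → memory block 5 (remaining 16 MB)
P11 (21 MB) → memory block 6 (remaining 43 MB)
P12 (25 MB) → memory block 6 (remaining 18 MB)
6 memory blocks × 64 MB = 384 MB; used 286 MB; unused 98 MB.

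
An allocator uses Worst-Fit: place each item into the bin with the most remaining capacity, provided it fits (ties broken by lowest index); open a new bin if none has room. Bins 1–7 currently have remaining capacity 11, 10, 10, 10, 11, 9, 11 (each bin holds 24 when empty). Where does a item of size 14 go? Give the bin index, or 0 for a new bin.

No bin has ≥ 14 free, so a new bin is opened.

0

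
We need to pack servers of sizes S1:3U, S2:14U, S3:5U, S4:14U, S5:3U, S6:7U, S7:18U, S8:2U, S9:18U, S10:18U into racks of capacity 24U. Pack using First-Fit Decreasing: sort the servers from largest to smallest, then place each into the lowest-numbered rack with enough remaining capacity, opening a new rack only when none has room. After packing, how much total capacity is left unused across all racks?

18

Sorted descending: 18, 18, 18, 14, 14, 7, 5, 3, 3, 2.
rack 1: place 18U, 6U left
rack 2: place 18U, 6U left
rack 3: place 18U, 6U left
rack 4: place 14U, 10U left
rack 5: place 14U, 10U left
rack 4: place 7U, 3U left
rack 1: place 5U, 1U left
rack 2: place 3U, 3U left
rack 2: place 3U, 0U left
rack 3: place 2U, 4U left
5 racks × 24U = 120U; used 102U; unused 18U.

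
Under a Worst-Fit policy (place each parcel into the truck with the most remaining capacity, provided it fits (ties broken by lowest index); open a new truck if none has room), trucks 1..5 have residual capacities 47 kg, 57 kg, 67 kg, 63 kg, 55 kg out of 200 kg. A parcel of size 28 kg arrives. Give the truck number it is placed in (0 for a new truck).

Trucks with room: truck 1 (47 kg), truck 2 (57 kg), truck 3 (67 kg), truck 4 (63 kg), truck 5 (55 kg).
Most room is truck 3 with 67 kg free.

3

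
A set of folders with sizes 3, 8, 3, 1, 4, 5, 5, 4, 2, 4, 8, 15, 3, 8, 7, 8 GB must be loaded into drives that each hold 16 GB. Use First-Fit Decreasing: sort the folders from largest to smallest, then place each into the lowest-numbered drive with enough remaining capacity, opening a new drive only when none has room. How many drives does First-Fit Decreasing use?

6

Sorted descending: 15, 8, 8, 8, 8, 7, 5, 5, 4, 4, 4, 3, 3, 3, 2, 1.
15 GB → drive 1 (remaining 1 GB)
8 GB → drive 2 (remaining 8 GB)
8 GB → drive 2 (remaining 0 GB)
8 GB → drive 3 (remaining 8 GB)
8 GB → drive 3 (remaining 0 GB)
7 GB → drive 4 (remaining 9 GB)
5 GB → drive 4 (remaining 4 GB)
5 GB → drive 5 (remaining 11 GB)
4 GB → drive 4 (remaining 0 GB)
4 GB → drive 5 (remaining 7 GB)
4 GB → drive 5 (remaining 3 GB)
3 GB → drive 5 (remaining 0 GB)
3 GB → drive 6 (remaining 13 GB)
3 GB → drive 6 (remaining 10 GB)
2 GB → drive 6 (remaining 8 GB)
1 GB → drive 1 (remaining 0 GB)
Final drives: [15,1] [8,8] [8,8] [7,5,4] [5,4,4,3] [3,3,2].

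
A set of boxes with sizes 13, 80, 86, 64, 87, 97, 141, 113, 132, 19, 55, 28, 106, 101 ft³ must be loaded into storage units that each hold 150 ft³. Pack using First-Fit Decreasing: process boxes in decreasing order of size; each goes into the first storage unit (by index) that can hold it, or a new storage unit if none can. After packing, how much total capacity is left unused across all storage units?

228

Sorted descending: 141, 132, 113, 106, 101, 97, 87, 86, 80, 64, 55, 28, 19, 13.
141 ft³ → storage unit 1 (remaining 9 ft³)
132 ft³ → storage unit 2 (remaining 18 ft³)
113 ft³ → storage unit 3 (remaining 37 ft³)
106 ft³ → storage unit 4 (remaining 44 ft³)
101 ft³ → storage unit 5 (remaining 49 ft³)
97 ft³ → storage unit 6 (remaining 53 ft³)
87 ft³ → storage unit 7 (remaining 63 ft³)
86 ft³ → storage unit 8 (remaining 64 ft³)
80 ft³ → storage unit 9 (remaining 70 ft³)
64 ft³ → storage unit 8 (remaining 0 ft³)
55 ft³ → storage unit 7 (remaining 8 ft³)
28 ft³ → storage unit 3 (remaining 9 ft³)
19 ft³ → storage unit 4 (remaining 25 ft³)
13 ft³ → storage unit 2 (remaining 5 ft³)
9 storage units × 150 ft³ = 1350 ft³; used 1122 ft³; unused 228 ft³.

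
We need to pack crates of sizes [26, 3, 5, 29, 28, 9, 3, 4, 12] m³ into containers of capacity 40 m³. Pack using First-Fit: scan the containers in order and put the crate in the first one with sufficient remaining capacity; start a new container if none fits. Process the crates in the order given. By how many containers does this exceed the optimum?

First-Fit: [26,3,5,3] [29,9] [28,4] [12] → 4 containers.
Total size 119 m³; any packing needs at least ⌈119/40⌉ = 3 containers.
An optimal packing achieves that bound: [29,5,3,3] [28,12] [26,9,4] → 3 containers.
Excess: 4 − 3 = 1.

1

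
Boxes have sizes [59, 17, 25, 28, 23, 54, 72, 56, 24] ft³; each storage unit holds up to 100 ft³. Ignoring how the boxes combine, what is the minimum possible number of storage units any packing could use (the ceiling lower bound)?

4

Total size = 59 + 17 + 25 + 28 + 23 + 54 + 72 + 56 + 24 = 358 ft³.
⌈358 / 100⌉ = 4.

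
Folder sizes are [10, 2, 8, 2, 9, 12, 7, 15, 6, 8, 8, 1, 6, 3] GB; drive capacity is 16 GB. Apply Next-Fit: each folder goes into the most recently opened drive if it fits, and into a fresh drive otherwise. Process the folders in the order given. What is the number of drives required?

9

10 GB → drive 1 (remaining 6 GB)
2 GB → drive 1 (remaining 4 GB)
8 GB → drive 2 (remaining 8 GB)
2 GB → drive 2 (remaining 6 GB)
9 GB → drive 3 (remaining 7 GB)
12 GB → drive 4 (remaining 4 GB)
7 GB → drive 5 (remaining 9 GB)
15 GB → drive 6 (remaining 1 GB)
6 GB → drive 7 (remaining 10 GB)
8 GB → drive 7 (remaining 2 GB)
8 GB → drive 8 (remaining 8 GB)
1 GB → drive 8 (remaining 7 GB)
6 GB → drive 8 (remaining 1 GB)
3 GB → drive 9 (remaining 13 GB)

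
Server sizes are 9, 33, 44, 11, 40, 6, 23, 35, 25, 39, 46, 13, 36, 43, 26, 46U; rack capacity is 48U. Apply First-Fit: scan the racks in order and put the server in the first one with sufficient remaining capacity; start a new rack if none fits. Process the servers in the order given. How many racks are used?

12 racks

Put 9U in rack 1; 39U remain.
Put 33U in rack 1; 6U remain.
Put 44U in rack 2; 4U remain.
Put 11U in rack 3; 37U remain.
Put 40U in rack 4; 8U remain.
Put 6U in rack 1; 0U remain.
Put 23U in rack 3; 14U remain.
Put 35U in rack 5; 13U remain.
Put 25U in rack 6; 23U remain.
Put 39U in rack 7; 9U remain.
Put 46U in rack 8; 2U remain.
Put 13U in rack 3; 1U remain.
Put 36U in rack 9; 12U remain.
Put 43U in rack 10; 5U remain.
Put 26U in rack 11; 22U remain.
Put 46U in rack 12; 2U remain.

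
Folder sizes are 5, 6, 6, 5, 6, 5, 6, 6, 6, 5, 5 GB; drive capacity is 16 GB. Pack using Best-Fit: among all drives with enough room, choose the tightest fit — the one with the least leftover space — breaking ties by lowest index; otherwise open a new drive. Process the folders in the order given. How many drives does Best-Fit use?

5

Put 5 GB in drive 1; 11 GB remain.
Put 6 GB in drive 1; 5 GB remain.
Put 6 GB in drive 2; 10 GB remain.
Put 5 GB in drive 1; 0 GB remain.
Put 6 GB in drive 2; 4 GB remain.
Put 5 GB in drive 3; 11 GB remain.
Put 6 GB in drive 3; 5 GB remain.
Put 6 GB in drive 4; 10 GB remain.
Put 6 GB in drive 4; 4 GB remain.
Put 5 GB in drive 3; 0 GB remain.
Put 5 GB in drive 5; 11 GB remain.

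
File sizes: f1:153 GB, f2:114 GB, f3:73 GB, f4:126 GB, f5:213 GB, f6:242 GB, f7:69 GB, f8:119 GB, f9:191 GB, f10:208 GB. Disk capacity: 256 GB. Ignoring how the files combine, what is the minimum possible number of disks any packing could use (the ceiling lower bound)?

6 disks

Total size = 153 + 114 + 73 + 126 + 213 + 242 + 69 + 119 + 191 + 208 = 1508 GB.
⌈1508 / 256⌉ = 6.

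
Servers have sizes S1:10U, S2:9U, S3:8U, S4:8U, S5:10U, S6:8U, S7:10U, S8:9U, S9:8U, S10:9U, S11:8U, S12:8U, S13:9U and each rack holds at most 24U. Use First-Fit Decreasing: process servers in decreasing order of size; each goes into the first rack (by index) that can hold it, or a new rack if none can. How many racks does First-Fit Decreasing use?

Sorted descending: 10, 10, 10, 9, 9, 9, 9, 8, 8, 8, 8, 8, 8.
rack 1: place 10U, 14U left
rack 1: place 10U, 4U left
rack 2: place 10U, 14U left
rack 2: place 9U, 5U left
rack 3: place 9U, 15U left
rack 3: place 9U, 6U left
rack 4: place 9U, 15U left
rack 4: place 8U, 7U left
rack 5: place 8U, 16U left
rack 5: place 8U, 8U left
rack 5: place 8U, 0U left
rack 6: place 8U, 16U left
rack 6: place 8U, 8U left

6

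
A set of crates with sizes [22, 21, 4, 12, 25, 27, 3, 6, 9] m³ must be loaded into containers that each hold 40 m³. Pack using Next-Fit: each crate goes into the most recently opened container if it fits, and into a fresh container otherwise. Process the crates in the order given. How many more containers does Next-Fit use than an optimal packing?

1

Next-Fit: [22] [21,4,12] [25] [27,3,6] [9] → 5 containers.
Total size 129 m³; any packing needs at least ⌈129/40⌉ = 4 containers.
An optimal packing achieves that bound: [27,12] [25,9,6] [22,4,3] [21] → 4 containers.
Excess: 5 − 4 = 1.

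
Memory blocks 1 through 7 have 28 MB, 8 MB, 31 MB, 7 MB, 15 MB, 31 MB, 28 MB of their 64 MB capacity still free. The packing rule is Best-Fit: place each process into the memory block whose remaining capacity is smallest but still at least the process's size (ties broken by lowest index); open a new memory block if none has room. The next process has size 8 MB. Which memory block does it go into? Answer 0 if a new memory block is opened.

2

Memory blocks with room: memory block 1 (28 MB), memory block 2 (8 MB), memory block 3 (31 MB), memory block 5 (15 MB), memory block 6 (31 MB), memory block 7 (28 MB).
Tightest fit is memory block 2 with 8 MB free.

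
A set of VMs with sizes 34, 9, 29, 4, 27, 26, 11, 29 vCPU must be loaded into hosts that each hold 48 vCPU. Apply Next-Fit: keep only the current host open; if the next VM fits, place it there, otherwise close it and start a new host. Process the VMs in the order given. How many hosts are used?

5 hosts

Put 34 vCPU in host 1; 14 vCPU remain.
Put 9 vCPU in host 1; 5 vCPU remain.
Put 29 vCPU in host 2; 19 vCPU remain.
Put 4 vCPU in host 2; 15 vCPU remain.
Put 27 vCPU in host 3; 21 vCPU remain.
Put 26 vCPU in host 4; 22 vCPU remain.
Put 11 vCPU in host 4; 11 vCPU remain.
Put 29 vCPU in host 5; 19 vCPU remain.
Final hosts: [34,9] [29,4] [27] [26,11] [29].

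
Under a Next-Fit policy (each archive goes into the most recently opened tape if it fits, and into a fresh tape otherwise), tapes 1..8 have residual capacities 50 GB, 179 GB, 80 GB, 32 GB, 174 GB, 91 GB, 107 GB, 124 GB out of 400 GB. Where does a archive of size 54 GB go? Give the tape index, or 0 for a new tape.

Next-Fit only looks at tape 8, which has 124 GB free.
54 GB fits there.

8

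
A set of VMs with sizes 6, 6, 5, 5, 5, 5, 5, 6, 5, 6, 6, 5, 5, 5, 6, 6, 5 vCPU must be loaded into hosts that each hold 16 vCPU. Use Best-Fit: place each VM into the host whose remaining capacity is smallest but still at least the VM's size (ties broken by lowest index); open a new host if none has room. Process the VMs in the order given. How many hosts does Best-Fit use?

Put 6 vCPU in host 1; 10 vCPU remain.
Put 6 vCPU in host 1; 4 vCPU remain.
Put 5 vCPU in host 2; 11 vCPU remain.
Put 5 vCPU in host 2; 6 vCPU remain.
Put 5 vCPU in host 2; 1 vCPU remain.
Put 5 vCPU in host 3; 11 vCPU remain.
Put 5 vCPU in host 3; 6 vCPU remain.
Put 6 vCPU in host 3; 0 vCPU remain.
Put 5 vCPU in host 4; 11 vCPU remain.
Put 6 vCPU in host 4; 5 vCPU remain.
Put 6 vCPU in host 5; 10 vCPU remain.
Put 5 vCPU in host 4; 0 vCPU remain.
Put 5 vCPU in host 5; 5 vCPU remain.
Put 5 vCPU in host 5; 0 vCPU remain.
Put 6 vCPU in host 6; 10 vCPU remain.
Put 6 vCPU in host 6; 4 vCPU remain.
Put 5 vCPU in host 7; 11 vCPU remain.
Final hosts: [6,6] [5,5,5] [5,5,6] [5,6,5] [6,5,5] [6,6] [5].

7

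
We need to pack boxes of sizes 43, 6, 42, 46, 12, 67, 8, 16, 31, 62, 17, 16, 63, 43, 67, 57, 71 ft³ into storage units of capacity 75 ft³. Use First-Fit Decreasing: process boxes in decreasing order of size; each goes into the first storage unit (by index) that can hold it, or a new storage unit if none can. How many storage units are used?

10 storage units

Sorted descending: 71, 67, 67, 63, 62, 57, 46, 43, 43, 42, 31, 17, 16, 16, 12, 8, 6.
storage unit 1: place 71 ft³, 4 ft³ left
storage unit 2: place 67 ft³, 8 ft³ left
storage unit 3: place 67 ft³, 8 ft³ left
storage unit 4: place 63 ft³, 12 ft³ left
storage unit 5: place 62 ft³, 13 ft³ left
storage unit 6: place 57 ft³, 18 ft³ left
storage unit 7: place 46 ft³, 29 ft³ left
storage unit 8: place 43 ft³, 32 ft³ left
storage unit 9: place 43 ft³, 32 ft³ left
storage unit 10: place 42 ft³, 33 ft³ left
storage unit 8: place 31 ft³, 1 ft³ left
storage unit 6: place 17 ft³, 1 ft³ left
storage unit 7: place 16 ft³, 13 ft³ left
storage unit 9: place 16 ft³, 16 ft³ left
storage unit 4: place 12 ft³, 0 ft³ left
storage unit 2: place 8 ft³, 0 ft³ left
storage unit 3: place 6 ft³, 2 ft³ left
Final storage units: [71] [67,8] [67,6] [63,12] [62] [57,17] [46,16] [43,31] [43,16] [42].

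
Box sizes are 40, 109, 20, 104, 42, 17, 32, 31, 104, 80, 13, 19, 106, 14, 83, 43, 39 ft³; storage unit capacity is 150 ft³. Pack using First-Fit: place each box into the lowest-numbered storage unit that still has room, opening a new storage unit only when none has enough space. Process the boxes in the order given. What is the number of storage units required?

7

40 ft³ → storage unit 1 (remaining 110 ft³)
109 ft³ → storage unit 1 (remaining 1 ft³)
20 ft³ → storage unit 2 (remaining 130 ft³)
104 ft³ → storage unit 2 (remaining 26 ft³)
42 ft³ → storage unit 3 (remaining 108 ft³)
17 ft³ → storage unit 2 (remaining 9 ft³)
32 ft³ → storage unit 3 (remaining 76 ft³)
31 ft³ → storage unit 3 (remaining 45 ft³)
104 ft³ → storage unit 4 (remaining 46 ft³)
80 ft³ → storage unit 5 (remaining 70 ft³)
13 ft³ → storage unit 3 (remaining 32 ft³)
19 ft³ → storage unit 3 (remaining 13 ft³)
106 ft³ → storage unit 6 (remaining 44 ft³)
14 ft³ → storage unit 4 (remaining 32 ft³)
83 ft³ → storage unit 7 (remaining 67 ft³)
43 ft³ → storage unit 5 (remaining 27 ft³)
39 ft³ → storage unit 6 (remaining 5 ft³)
Final storage units: [40,109] [20,104,17] [42,32,31,13,19] [104,14] [80,43] [106,39] [83].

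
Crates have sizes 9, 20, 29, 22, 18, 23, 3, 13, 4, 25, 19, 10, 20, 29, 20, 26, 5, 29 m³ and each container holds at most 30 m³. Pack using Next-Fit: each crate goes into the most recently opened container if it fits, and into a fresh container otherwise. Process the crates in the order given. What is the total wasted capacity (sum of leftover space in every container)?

96

Put 9 m³ in container 1; 21 m³ remain.
Put 20 m³ in container 1; 1 m³ remain.
Put 29 m³ in container 2; 1 m³ remain.
Put 22 m³ in container 3; 8 m³ remain.
Put 18 m³ in container 4; 12 m³ remain.
Put 23 m³ in container 5; 7 m³ remain.
Put 3 m³ in container 5; 4 m³ remain.
Put 13 m³ in container 6; 17 m³ remain.
Put 4 m³ in container 6; 13 m³ remain.
Put 25 m³ in container 7; 5 m³ remain.
Put 19 m³ in container 8; 11 m³ remain.
Put 10 m³ in container 8; 1 m³ remain.
Put 20 m³ in container 9; 10 m³ remain.
Put 29 m³ in container 10; 1 m³ remain.
Put 20 m³ in container 11; 10 m³ remain.
Put 26 m³ in container 12; 4 m³ remain.
Put 5 m³ in container 13; 25 m³ remain.
Put 29 m³ in container 14; 1 m³ remain.
14 containers × 30 m³ = 420 m³; used 324 m³; unused 96 m³.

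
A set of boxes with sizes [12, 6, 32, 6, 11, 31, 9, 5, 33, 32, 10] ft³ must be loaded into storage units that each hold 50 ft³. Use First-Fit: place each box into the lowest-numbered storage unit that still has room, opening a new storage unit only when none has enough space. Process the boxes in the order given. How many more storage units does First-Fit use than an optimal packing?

First-Fit: [12,6,32] [6,11,31] [9,5,33] [32,10] → 4 storage units.
Total size 187 ft³; any packing needs at least ⌈187/50⌉ = 4 storage units.
So 4 is already optimal.

0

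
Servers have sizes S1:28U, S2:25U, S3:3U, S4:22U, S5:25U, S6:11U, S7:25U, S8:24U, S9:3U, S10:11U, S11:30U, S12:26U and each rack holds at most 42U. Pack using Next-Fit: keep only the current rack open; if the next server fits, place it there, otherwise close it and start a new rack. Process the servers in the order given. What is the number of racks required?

8

rack 1: place S1 (28U), 14U left
rack 2: place S2 (25U), 17U left
rack 2: place S3 (3U), 14U left
rack 3: place S4 (22U), 20U left
rack 4: place S5 (25U), 17U left
rack 4: place S6 (11U), 6U left
rack 5: place S7 (25U), 17U left
rack 6: place S8 (24U), 18U left
rack 6: place S9 (3U), 15U left
rack 6: place S10 (11U), 4U left
rack 7: place S11 (30U), 12U left
rack 8: place S12 (26U), 16U left
Final racks: [28] [25,3] [22] [25,11] [25] [24,3,11] [30] [26].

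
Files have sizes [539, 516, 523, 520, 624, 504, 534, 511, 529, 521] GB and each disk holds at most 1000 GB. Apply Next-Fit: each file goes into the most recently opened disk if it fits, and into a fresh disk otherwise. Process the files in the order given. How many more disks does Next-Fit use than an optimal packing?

Next-Fit: [539] [516] [523] [520] [624] [504] [534] [511] [529] [521] → 10 disks.
10 files exceed 500 GB (half the capacity), and no two of those can share a disk, so at least 10 disks are needed.
So 10 is already optimal.

0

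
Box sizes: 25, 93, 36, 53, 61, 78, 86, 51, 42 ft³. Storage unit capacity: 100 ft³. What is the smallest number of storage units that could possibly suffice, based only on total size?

Total size = 25 + 93 + 36 + 53 + 61 + 78 + 86 + 51 + 42 = 525 ft³.
⌈525 / 100⌉ = 6.

6 storage units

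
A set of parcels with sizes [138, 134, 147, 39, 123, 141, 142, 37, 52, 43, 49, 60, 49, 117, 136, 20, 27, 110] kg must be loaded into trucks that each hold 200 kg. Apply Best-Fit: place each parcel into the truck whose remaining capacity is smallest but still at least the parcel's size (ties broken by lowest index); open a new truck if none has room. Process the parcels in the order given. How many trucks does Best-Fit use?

9 trucks

Put 138 kg in truck 1; 62 kg remain.
Put 134 kg in truck 2; 66 kg remain.
Put 147 kg in truck 3; 53 kg remain.
Put 39 kg in truck 3; 14 kg remain.
Put 123 kg in truck 4; 77 kg remain.
Put 141 kg in truck 5; 59 kg remain.
Put 142 kg in truck 6; 58 kg remain.
Put 37 kg in truck 6; 21 kg remain.
Put 52 kg in truck 5; 7 kg remain.
Put 43 kg in truck 1; 19 kg remain.
Put 49 kg in truck 2; 17 kg remain.
Put 60 kg in truck 4; 17 kg remain.
Put 49 kg in truck 7; 151 kg remain.
Put 117 kg in truck 7; 34 kg remain.
Put 136 kg in truck 8; 64 kg remain.
Put 20 kg in truck 6; 1 kg remain.
Put 27 kg in truck 7; 7 kg remain.
Put 110 kg in truck 9; 90 kg remain.
Final trucks: [138,43] [134,49] [147,39] [123,60] [141,52] [142,37,20] [49,117,27] [136] [110].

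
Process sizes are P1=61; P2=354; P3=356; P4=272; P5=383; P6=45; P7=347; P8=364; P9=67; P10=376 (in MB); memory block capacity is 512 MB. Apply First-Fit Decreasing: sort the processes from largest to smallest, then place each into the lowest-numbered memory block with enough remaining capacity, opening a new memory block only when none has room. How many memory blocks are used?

Sorted descending: 383, 376, 364, 356, 354, 347, 272, 67, 61, 45.
memory block 1: place 383 MB, 129 MB left
memory block 2: place 376 MB, 136 MB left
memory block 3: place 364 MB, 148 MB left
memory block 4: place 356 MB, 156 MB left
memory block 5: place 354 MB, 158 MB left
memory block 6: place 347 MB, 165 MB left
memory block 7: place 272 MB, 240 MB left
memory block 1: place 67 MB, 62 MB left
memory block 1: place 61 MB, 1 MB left
memory block 2: place 45 MB, 91 MB left
Final memory blocks: [383,67,61] [376,45] [364] [356] [354] [347] [272].

7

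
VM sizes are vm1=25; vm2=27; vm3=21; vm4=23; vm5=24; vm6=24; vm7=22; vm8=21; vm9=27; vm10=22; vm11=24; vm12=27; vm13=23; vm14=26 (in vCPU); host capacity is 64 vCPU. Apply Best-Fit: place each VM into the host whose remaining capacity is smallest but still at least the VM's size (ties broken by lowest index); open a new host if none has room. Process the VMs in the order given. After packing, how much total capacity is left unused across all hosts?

112

Put vm1 (25 vCPU) in host 1; 39 vCPU remain.
Put vm2 (27 vCPU) in host 1; 12 vCPU remain.
Put vm3 (21 vCPU) in host 2; 43 vCPU remain.
Put vm4 (23 vCPU) in host 2; 20 vCPU remain.
Put vm5 (24 vCPU) in host 3; 40 vCPU remain.
Put vm6 (24 vCPU) in host 3; 16 vCPU remain.
Put vm7 (22 vCPU) in host 4; 42 vCPU remain.
Put vm8 (21 vCPU) in host 4; 21 vCPU remain.
Put vm9 (27 vCPU) in host 5; 37 vCPU remain.
Put vm10 (22 vCPU) in host 5; 15 vCPU remain.
Put vm11 (24 vCPU) in host 6; 40 vCPU remain.
Put vm12 (27 vCPU) in host 6; 13 vCPU remain.
Put vm13 (23 vCPU) in host 7; 41 vCPU remain.
Put vm14 (26 vCPU) in host 7; 15 vCPU remain.
7 hosts × 64 vCPU = 448 vCPU; used 336 vCPU; unused 112 vCPU.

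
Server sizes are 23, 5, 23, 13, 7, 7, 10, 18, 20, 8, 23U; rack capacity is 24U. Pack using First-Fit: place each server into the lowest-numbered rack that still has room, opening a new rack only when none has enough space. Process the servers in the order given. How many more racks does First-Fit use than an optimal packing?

1

First-Fit: [23] [5,13] [23] [7,7,10] [18] [20] [8] [23] → 8 racks.
Total size 157U; any packing needs at least ⌈157/24⌉ = 7 racks.
An optimal packing achieves that bound: [23] [23] [23] [20] [18,5] [13,10] [8,7,7] → 7 racks.
Excess: 8 − 7 = 1.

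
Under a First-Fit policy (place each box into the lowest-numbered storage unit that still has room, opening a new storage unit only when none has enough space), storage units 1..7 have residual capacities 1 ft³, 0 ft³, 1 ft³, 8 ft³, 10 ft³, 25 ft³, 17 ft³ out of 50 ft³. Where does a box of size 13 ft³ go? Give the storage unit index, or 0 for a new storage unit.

Storage units with room: storage unit 6 (25 ft³), storage unit 7 (17 ft³).
The first with room is storage unit 6.

6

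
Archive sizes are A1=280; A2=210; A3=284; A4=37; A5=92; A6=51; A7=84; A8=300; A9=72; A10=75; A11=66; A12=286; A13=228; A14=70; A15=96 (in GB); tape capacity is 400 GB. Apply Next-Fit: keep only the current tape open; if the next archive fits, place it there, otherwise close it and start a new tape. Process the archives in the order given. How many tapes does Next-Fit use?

8 tapes

tape 1: place A1 (280 GB), 120 GB left
tape 2: place A2 (210 GB), 190 GB left
tape 3: place A3 (284 GB), 116 GB left
tape 3: place A4 (37 GB), 79 GB left
tape 4: place A5 (92 GB), 308 GB left
tape 4: place A6 (51 GB), 257 GB left
tape 4: place A7 (84 GB), 173 GB left
tape 5: place A8 (300 GB), 100 GB left
tape 5: place A9 (72 GB), 28 GB left
tape 6: place A10 (75 GB), 325 GB left
tape 6: place A11 (66 GB), 259 GB left
tape 7: place A12 (286 GB), 114 GB left
tape 8: place A13 (228 GB), 172 GB left
tape 8: place A14 (70 GB), 102 GB left
tape 8: place A15 (96 GB), 6 GB left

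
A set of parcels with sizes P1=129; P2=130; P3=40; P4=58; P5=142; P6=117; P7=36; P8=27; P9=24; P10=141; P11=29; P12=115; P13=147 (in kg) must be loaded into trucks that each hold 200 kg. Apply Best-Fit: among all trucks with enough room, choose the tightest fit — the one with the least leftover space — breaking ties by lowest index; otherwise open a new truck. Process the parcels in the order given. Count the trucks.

7

P1 (129 kg) → truck 1 (remaining 71 kg)
P2 (130 kg) → truck 2 (remaining 70 kg)
P3 (40 kg) → truck 2 (remaining 30 kg)
P4 (58 kg) → truck 1 (remaining 13 kg)
P5 (142 kg) → truck 3 (remaining 58 kg)
P6 (117 kg) → truck 4 (remaining 83 kg)
P7 (36 kg) → truck 3 (remaining 22 kg)
P8 (27 kg) → truck 2 (remaining 3 kg)
P9 (24 kg) → truck 4 (remaining 59 kg)
P10 (141 kg) → truck 5 (remaining 59 kg)
P11 (29 kg) → truck 4 (remaining 30 kg)
P12 (115 kg) → truck 6 (remaining 85 kg)
P13 (147 kg) → truck 7 (remaining 53 kg)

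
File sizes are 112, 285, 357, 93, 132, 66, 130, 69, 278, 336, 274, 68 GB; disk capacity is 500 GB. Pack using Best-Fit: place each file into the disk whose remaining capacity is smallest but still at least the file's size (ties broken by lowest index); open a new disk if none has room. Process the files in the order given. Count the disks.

112 GB → disk 1 (remaining 388 GB)
285 GB → disk 1 (remaining 103 GB)
357 GB → disk 2 (remaining 143 GB)
93 GB → disk 1 (remaining 10 GB)
132 GB → disk 2 (remaining 11 GB)
66 GB → disk 3 (remaining 434 GB)
130 GB → disk 3 (remaining 304 GB)
69 GB → disk 3 (remaining 235 GB)
278 GB → disk 4 (remaining 222 GB)
336 GB → disk 5 (remaining 164 GB)
274 GB → disk 6 (remaining 226 GB)
68 GB → disk 5 (remaining 96 GB)
Final disks: [112,285,93] [357,132] [66,130,69] [278] [336,68] [274].

6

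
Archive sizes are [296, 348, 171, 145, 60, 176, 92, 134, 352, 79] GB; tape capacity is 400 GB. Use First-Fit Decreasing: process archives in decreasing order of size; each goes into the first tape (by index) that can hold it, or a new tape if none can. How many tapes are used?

Sorted descending: 352, 348, 296, 176, 171, 145, 134, 92, 79, 60.
Put 352 GB in tape 1; 48 GB remain.
Put 348 GB in tape 2; 52 GB remain.
Put 296 GB in tape 3; 104 GB remain.
Put 176 GB in tape 4; 224 GB remain.
Put 171 GB in tape 4; 53 GB remain.
Put 145 GB in tape 5; 255 GB remain.
Put 134 GB in tape 5; 121 GB remain.
Put 92 GB in tape 3; 12 GB remain.
Put 79 GB in tape 5; 42 GB remain.
Put 60 GB in tape 6; 340 GB remain.
Final tapes: [352] [348] [296,92] [176,171] [145,134,79] [60].

6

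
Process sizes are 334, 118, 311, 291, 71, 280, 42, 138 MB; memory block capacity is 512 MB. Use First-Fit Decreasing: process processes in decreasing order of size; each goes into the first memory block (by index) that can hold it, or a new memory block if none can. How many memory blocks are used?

4 memory blocks

Sorted descending: 334, 311, 291, 280, 138, 118, 71, 42.
334 MB → memory block 1 (remaining 178 MB)
311 MB → memory block 2 (remaining 201 MB)
291 MB → memory block 3 (remaining 221 MB)
280 MB → memory block 4 (remaining 232 MB)
138 MB → memory block 1 (remaining 40 MB)
118 MB → memory block 2 (remaining 83 MB)
71 MB → memory block 2 (remaining 12 MB)
42 MB → memory block 3 (remaining 179 MB)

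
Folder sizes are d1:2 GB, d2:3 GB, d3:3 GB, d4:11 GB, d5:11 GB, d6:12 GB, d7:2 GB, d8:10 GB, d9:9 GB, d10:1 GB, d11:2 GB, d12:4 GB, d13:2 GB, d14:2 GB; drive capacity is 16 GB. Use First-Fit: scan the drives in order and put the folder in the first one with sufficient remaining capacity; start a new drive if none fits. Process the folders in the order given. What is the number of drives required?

6

Put d1 (2 GB) in drive 1; 14 GB remain.
Put d2 (3 GB) in drive 1; 11 GB remain.
Put d3 (3 GB) in drive 1; 8 GB remain.
Put d4 (11 GB) in drive 2; 5 GB remain.
Put d5 (11 GB) in drive 3; 5 GB remain.
Put d6 (12 GB) in drive 4; 4 GB remain.
Put d7 (2 GB) in drive 1; 6 GB remain.
Put d8 (10 GB) in drive 5; 6 GB remain.
Put d9 (9 GB) in drive 6; 7 GB remain.
Put d10 (1 GB) in drive 1; 5 GB remain.
Put d11 (2 GB) in drive 1; 3 GB remain.
Put d12 (4 GB) in drive 2; 1 GB remain.
Put d13 (2 GB) in drive 1; 1 GB remain.
Put d14 (2 GB) in drive 3; 3 GB remain.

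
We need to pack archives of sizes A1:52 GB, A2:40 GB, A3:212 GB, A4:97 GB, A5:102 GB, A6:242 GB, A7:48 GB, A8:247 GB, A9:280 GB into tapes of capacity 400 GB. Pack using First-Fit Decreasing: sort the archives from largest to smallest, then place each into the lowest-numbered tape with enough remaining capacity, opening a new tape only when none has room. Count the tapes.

4

Sorted descending: 280, 247, 242, 212, 102, 97, 52, 48, 40.
Put 280 GB in tape 1; 120 GB remain.
Put 247 GB in tape 2; 153 GB remain.
Put 242 GB in tape 3; 158 GB remain.
Put 212 GB in tape 4; 188 GB remain.
Put 102 GB in tape 1; 18 GB remain.
Put 97 GB in tape 2; 56 GB remain.
Put 52 GB in tape 2; 4 GB remain.
Put 48 GB in tape 3; 110 GB remain.
Put 40 GB in tape 3; 70 GB remain.
Final tapes: [280,102] [247,97,52] [242,48,40] [212].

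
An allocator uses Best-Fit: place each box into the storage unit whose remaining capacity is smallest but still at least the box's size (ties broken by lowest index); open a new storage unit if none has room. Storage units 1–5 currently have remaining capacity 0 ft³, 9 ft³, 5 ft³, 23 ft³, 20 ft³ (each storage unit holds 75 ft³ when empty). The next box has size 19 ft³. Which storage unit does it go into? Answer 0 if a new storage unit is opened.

Storage units with room: storage unit 4 (23 ft³), storage unit 5 (20 ft³).
Tightest fit is storage unit 5 with 20 ft³ free.

5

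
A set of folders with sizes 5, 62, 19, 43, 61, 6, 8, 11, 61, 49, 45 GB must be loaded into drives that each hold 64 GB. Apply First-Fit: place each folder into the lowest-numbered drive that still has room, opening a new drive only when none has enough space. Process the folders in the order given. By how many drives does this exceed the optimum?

1

First-Fit: [5,19,6,8,11] [62] [43] [61] [61] [49] [45] → 7 drives.
Total size 370 GB; any packing needs at least ⌈370/64⌉ = 6 drives.
An optimal packing achieves that bound: [62] [61] [61] [49,11] [45,19] [43,8,6,5] → 6 drives.
Excess: 7 − 6 = 1.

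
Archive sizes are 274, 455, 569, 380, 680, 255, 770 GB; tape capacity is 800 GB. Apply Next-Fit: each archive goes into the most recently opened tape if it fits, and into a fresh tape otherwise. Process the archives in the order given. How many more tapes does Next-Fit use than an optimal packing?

1

Next-Fit: [274,455] [569] [380] [680] [255] [770] → 6 tapes.
Total size 3383 GB; any packing needs at least ⌈3383/800⌉ = 5 tapes.
An optimal packing achieves that bound: [770] [680] [569] [455,274] [380,255] → 5 tapes.
Excess: 6 − 5 = 1.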